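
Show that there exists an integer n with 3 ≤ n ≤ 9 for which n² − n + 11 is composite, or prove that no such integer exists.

There is no such integer n in that range.

The values for n = 3, 4, …, 9 are 17, 23, 31, 41, 53, 67, 83, and each of these is prime.
So no value in the range makes the expression composite.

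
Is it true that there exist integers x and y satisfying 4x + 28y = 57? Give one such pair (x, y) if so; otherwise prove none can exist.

There are no such integers.

Both 4 and 28 are divisible by gcd(4, 28) = 4, hence so is any combination 4x + 28y.
But 57 = 4·14 + 1, so 4 ∤ 57.
Therefore 4x + 28y = 57 has no solution in integers.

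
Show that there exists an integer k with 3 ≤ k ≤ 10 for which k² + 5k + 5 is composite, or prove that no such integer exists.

k = 10

At k = 10: 10² + 5·10 + 5 = 155 = 5·31, which is composite.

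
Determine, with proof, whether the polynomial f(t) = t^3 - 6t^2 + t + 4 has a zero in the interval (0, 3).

f(0) = 4 and f(3) = -20, which have opposite signs.
As a polynomial, f is continuous on every closed interval.
By the Intermediate Value Theorem f must vanish at some point of (0, 3).

Yes, f has a root in the interval.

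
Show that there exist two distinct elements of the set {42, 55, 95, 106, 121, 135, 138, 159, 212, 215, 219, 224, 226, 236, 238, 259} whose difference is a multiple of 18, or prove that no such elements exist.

There is no such pair.

Residues mod 18: 42↦6, 55↦1, 95↦5, 106↦16, 121↦13, 135↦9, 138↦12, 159↦15, 212↦14, 215↦17, 219↦3, 224↦8, 226↦10, 236↦2, 238↦4, 259↦7.
No residue repeats among the 16 elements, so no pair has difference ≡ 0 (mod 18).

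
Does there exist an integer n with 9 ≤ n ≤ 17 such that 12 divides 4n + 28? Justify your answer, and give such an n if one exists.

At n = 11 we get 4·11 + 28 = 72, and 72 = 12·6.

n = 11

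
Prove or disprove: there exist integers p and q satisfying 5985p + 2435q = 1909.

gcd(5985, 2435) = 5, so every integer of the form 5985p + 2435q is a multiple of 5.
But 1909 is not a multiple of 5 (it leaves remainder 4).
So the equation is unsolvable over ℤ.

There are no such integers.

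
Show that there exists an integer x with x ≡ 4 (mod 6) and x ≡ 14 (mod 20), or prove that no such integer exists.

x = 34

gcd(6, 20) = 2. A simultaneous solution exists iff 4 ≡ 14 (mod 2); here 4 mod 2 = 0 = 14 mod 2, so it does.
The integers ≡ 4 (mod 6) are 4, 10, 16, 22, 28, 34, …; their remainders mod 20 are 4, 10, 16, 2, 8, 14, so x = 34 is the first that is ≡ 14 (mod 20).
Indeed 34 ≡ 4 (mod 6) and 34 ≡ 14 (mod 20).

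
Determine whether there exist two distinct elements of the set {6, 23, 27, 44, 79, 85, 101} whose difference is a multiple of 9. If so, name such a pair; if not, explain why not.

There is no such pair.

Reduce each element modulo 9: 6↦6, 23↦5, 27↦0, 44↦8, 79↦7, 85↦4, 101↦2.
These 7 residues are pairwise different, hence no difference of two elements is divisible by 9.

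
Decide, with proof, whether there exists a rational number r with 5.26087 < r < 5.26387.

r = 100/19

Multiplying by 19: 19·5.26087 = 99.95653 and 19·5.26387 = 100.01353, so the integer 100 lies strictly between them.
Hence 100/19 is a rational number with 5.26087 < 100/19 < 5.26387.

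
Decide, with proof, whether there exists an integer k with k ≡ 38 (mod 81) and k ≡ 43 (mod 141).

No such integer exists.

Reduce both congruences modulo 3, which divides 81 and 141: they say k ≡ 38 (mod 3) and k ≡ 43 (mod 3).
However 38 ≡ 2 and 43 ≡ 1 (mod 3), and 2 ≠ 1.
Therefore no such k exists.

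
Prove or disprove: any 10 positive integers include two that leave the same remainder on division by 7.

Partition the integers by their residue mod 7; there are 7 classes.
Since 10 > 7, two of the 10 integers must share a residue class by the pigeonhole principle; call them a and b.
That is, a and b leave the same remainder on division by 7, as claimed.

True.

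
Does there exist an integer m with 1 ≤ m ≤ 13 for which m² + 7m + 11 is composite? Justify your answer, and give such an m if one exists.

At m = 4: 4² + 7·4 + 11 = 55 = 5·11, which is composite.

m = 4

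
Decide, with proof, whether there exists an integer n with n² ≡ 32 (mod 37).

No such integer exists.

Apply Euler's criterion with the prime 37: 32 is a quadratic residue iff 32^18 ≡ 1 (mod 37), and a non-residue iff it is ≡ −1.
Squaring successively (mod 37): 32^2 = 1024 ≡ 25; 32^4 ≡ 25² = 625 ≡ 33; 32^8 ≡ 33² = 1089 ≡ 16; 32^16 ≡ 16² = 256 ≡ 34.
Since 18 = 16 + 2, 32^18 ≡ 34 · 25; multiplying out mod 37: 34·25 = 850 ≡ 36. Thus 32^18 ≡ 36 ≡ −1 (mod 37).
By Euler's criterion 32 is a quadratic non-residue mod 37: no n satisfies n² ≡ 32 (mod 37).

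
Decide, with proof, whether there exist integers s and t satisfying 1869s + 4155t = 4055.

There are no such integers.

Both 1869 and 4155 are divisible by gcd(1869, 4155) = 3, hence so is any combination 1869s + 4155t.
But 4055 is not a multiple of 3 (it leaves remainder 2).
So the equation is unsolvable over ℤ.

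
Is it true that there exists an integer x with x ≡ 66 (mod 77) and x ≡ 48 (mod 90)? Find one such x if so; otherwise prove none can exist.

The moduli 77 and 90 are coprime, so by the Chinese Remainder Theorem a unique solution modulo 6930 exists.
Write x = 66 + 77t and require 66 + 77t ≡ 48 (mod 90), i.e. 77t ≡ 72 (mod 90).
Invert 77 mod 90 by the Euclidean algorithm: 90 = 1·77 + 13, 77 = 5·13 + 12, 13 = 1·12 + 1, 12 = 12·1 + 0; back-substituting, 1 = 13 − 1·12 = 13 − (77 − 5·13) = −77 + 6·13 = −77 + 6·(90 − 1·77) = 6·90 − 7·77. Hence 77·(-7) ≡ 1, so 77⁻¹ ≡ -7 ≡ 83 (mod 90).
Therefore t ≡ 83·72 = 5976 ≡ 36 (mod 90).
Taking t = 36 gives x = 66 + 77·36 = 2838.
Check: 2838 mod 77 = 66, 2838 mod 90 = 48. ✓

x = 2838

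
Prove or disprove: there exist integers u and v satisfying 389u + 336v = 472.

u = 104, v = -119

Since gcd(389, 336) = 1, every integer is an integer combination of 389 and 336.
Dividing repeatedly: 389 = 1·336 + 53, 336 = 6·53 + 18, 53 = 2·18 + 17, 18 = 1·17 + 1, 17 = 17·1 + 0.
Unwinding: 1 = 18 − 1·17 = 18 − (53 − 2·18) = −53 + 3·18 = −53 + 3·(336 − 6·53) = 3·336 − 19·53 = 3·336 − 19·(389 − 1·336) = −19·389 + 22·336, i.e. 389·(-19) + 336·22 = 1.
Multiplying through by 472: u = (-19)·472 = -8968, v = 22·472 = 10384 is a solution.
Adding 27·336 to u and subtracting 27·389 from v gives the tidier solution (104, -119).
Check: 389·104 + 336·(-119) = 40456 − 39984 = 472. ✓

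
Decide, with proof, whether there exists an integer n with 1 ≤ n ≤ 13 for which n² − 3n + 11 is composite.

At n = 10: 10² − 3·10 + 11 = 81 = 3·27, which is composite.

n = 10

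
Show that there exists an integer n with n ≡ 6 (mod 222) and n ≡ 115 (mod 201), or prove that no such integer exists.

gcd(222, 201) = 3. If n ≡ 6 (mod 222) and n ≡ 115 (mod 201), then n ≡ 6 (mod 3) and n ≡ 115 (mod 3).
These are incompatible: 6 − 115 = -109 is not divisible by 3.
Therefore no such n exists.

No such integer exists.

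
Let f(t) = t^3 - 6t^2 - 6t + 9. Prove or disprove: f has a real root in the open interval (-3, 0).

f(-3) = -54 and f(0) = 9, which have opposite signs.
Since f is a polynomial it is continuous on [-3, 0].
By the Intermediate Value Theorem, f takes the value 0 somewhere in the open interval.

Such a root exists.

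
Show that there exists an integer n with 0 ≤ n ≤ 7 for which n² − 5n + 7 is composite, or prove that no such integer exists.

n = 7

At n = 7: 7² − 5·7 + 7 = 21 = 3·7, which is composite.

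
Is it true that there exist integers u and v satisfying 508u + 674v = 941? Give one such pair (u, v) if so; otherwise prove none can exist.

There are no such integers.

Both 508 and 674 are divisible by gcd(508, 674) = 2, hence so is any combination 508u + 674v.
But 941 is not a multiple of 2 (it leaves remainder 1).
Therefore 508u + 674v = 941 has no solution in integers.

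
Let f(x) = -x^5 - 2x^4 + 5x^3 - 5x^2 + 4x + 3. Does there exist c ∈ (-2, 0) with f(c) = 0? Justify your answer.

f(-2) = -65 and f(0) = 3, which have opposite signs.
f is continuous everywhere (it is a polynomial), in particular on [-2, 0].
The Intermediate Value Theorem then guarantees some c ∈ (-2, 0) with f(c) = 0.

Yes, such a c exists.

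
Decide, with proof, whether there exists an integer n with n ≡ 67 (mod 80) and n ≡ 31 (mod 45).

Both moduli are multiples of 5 = gcd(80, 45), so any solution would satisfy n ≡ 67 and n ≡ 31 modulo 5 simultaneously.
However 67 ≡ 2 and 31 ≡ 1 (mod 5), and 2 ≠ 1.
Therefore no such n exists.

No such integer exists.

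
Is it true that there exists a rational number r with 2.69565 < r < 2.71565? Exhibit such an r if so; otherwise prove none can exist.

r = 19/7

Look for a denominator N such that an integer falls strictly between N·2.69565 and N·2.71565. N = 7 works: 7·2.69565 = 18.86955 < 19 < 19.00955 = 7·2.71565.
Hence 19/7 is a rational number with 2.69565 < 19/7 < 2.71565.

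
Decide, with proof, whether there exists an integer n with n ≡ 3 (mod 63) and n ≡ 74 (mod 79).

n = 2523

The moduli 63 and 79 are coprime, so by the Chinese Remainder Theorem a unique solution modulo 4977 exists.
Write n = 3 + 63t and require 3 + 63t ≡ 74 (mod 79), i.e. 63t ≡ 71 (mod 79).
Note 63·74 = 4662 ≡ 1 (mod 79) (as 4662 − 1 = 59·79), so 63⁻¹ ≡ 74.
Therefore t ≡ 74·71 = 5254 ≡ 40 (mod 79).
Taking t = 40 gives n = 3 + 63·40 = 2523.
Check: 2523 mod 63 = 3, 2523 mod 79 = 74. ✓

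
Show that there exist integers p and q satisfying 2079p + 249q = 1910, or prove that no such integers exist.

gcd(2079, 249) = 3, so every integer of the form 2079p + 249q is a multiple of 3.
However 1910 leaves remainder 2 on division by 3.
Therefore 2079p + 249q = 1910 has no solution in integers.

There are no such integers.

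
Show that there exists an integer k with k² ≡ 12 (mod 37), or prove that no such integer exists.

k = 30

Take k = 30. Then 30² = 900 = 24·37 + 12, so 30² ≡ 12 (mod 37).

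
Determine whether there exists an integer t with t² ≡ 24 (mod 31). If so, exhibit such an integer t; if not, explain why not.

Apply Euler's criterion with the prime 31: 24 is a quadratic residue iff 24^15 ≡ 1 (mod 31), and a non-residue iff it is ≡ −1.
Repeated squaring mod 31: 24^2 = 576 ≡ 18; 24^4 ≡ 18² = 324 ≡ 14; 24^8 ≡ 14² = 196 ≡ 10.
Since 15 = 8 + 4 + 2 + 1, 24^15 ≡ 10 · 14 · 18 · 24; multiplying out mod 31: 10·14 = 140 ≡ 16, then 16·18 = 288 ≡ 9, then 9·24 = 216 ≡ 30. Thus 24^15 ≡ 30 ≡ −1 (mod 31).
The value −1 means 24 is a non-residue modulo 31, so t² ≡ 24 (mod 31) is impossible.

There is no such integer.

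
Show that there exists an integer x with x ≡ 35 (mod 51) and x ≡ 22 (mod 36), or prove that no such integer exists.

No, no such integer exists.

Reduce both congruences modulo 3, which divides 51 and 36: they say x ≡ 35 (mod 3) and x ≡ 22 (mod 3).
These are incompatible: 35 − 22 = 13 is not divisible by 3.
Hence the system has no solution.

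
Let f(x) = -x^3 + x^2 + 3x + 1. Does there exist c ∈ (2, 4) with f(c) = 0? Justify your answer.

f(2) = 3 and f(4) = -35, which have opposite signs.
f is continuous everywhere (it is a polynomial), in particular on [2, 4].
By the Intermediate Value Theorem f must vanish at some point of (2, 4).

Such a root exists.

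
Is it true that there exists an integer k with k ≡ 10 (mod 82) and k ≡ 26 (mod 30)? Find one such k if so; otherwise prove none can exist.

k = 1076

The moduli are not coprime: gcd(82, 30) = 2. Compatibility requires 2 ∣ (26 − 10) = 16, which holds, so solutions exist.
Write k = 10 + 82t. Then 82t ≡ 26 − 10 ≡ 16 (mod 30); dividing through by 2 gives 41t ≡ 8 (mod 15).
41 ≡ 11 (mod 15), so this reads 11t ≡ 8 (mod 15). Invert 11 mod 15 by the Euclidean algorithm: 15 = 1·11 + 4, 11 = 2·4 + 3, 4 = 1·3 + 1, 3 = 3·1 + 0; back-substituting, 1 = 4 − 1·3 = 4 − (11 − 2·4) = −11 + 3·4 = −11 + 3·(15 − 1·11) = 3·15 − 4·11. Hence 11·(-4) ≡ 1, so 11⁻¹ ≡ -4 ≡ 11 (mod 15).
Therefore t ≡ 11·8 = 88 ≡ 13 (mod 15).
Then k = 10 + 82·13 = 1076.
Check: 1076 mod 82 = 10, 1076 mod 30 = 26. ✓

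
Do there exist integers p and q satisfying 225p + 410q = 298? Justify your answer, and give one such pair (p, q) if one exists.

There are no such integers.

Any value of 225p + 410q is a multiple of gcd(225, 410) = 5.
But 298 is not a multiple of 5 (it leaves remainder 3).
So the equation is unsolvable over ℤ.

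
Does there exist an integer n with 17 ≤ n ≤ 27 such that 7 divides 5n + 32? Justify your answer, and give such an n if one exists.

At n = 23 we get 5·23 + 32 = 147, and 147 = 7·21.

n = 23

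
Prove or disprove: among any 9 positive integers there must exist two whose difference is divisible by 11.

Try 9 consecutive integers, 9, 10, …, 17. Their remainders mod 11 are 9, 10, 0, 1, 2, 3, 4, 5, 6 — pairwise different, as any 9 ≤ 11 consecutive integers have distinct residues.
No two share a residue, so no pair has difference divisible by 11; the claim fails for this set.

No; for instance {9, 10, 11, 12, 13, 14, 15, 16, 17} is a counterexample.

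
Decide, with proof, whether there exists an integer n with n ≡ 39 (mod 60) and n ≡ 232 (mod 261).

Reduce both congruences modulo 3, which divides 60 and 261: they say n ≡ 39 (mod 3) and n ≡ 232 (mod 3).
These are incompatible: 39 − 232 = -193 is not divisible by 3.
So no integer satisfies both congruences.

There is no such integer.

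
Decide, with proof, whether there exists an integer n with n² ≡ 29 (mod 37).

Apply Euler's criterion with the prime 37: 29 is a quadratic residue iff 29^18 ≡ 1 (mod 37), and a non-residue iff it is ≡ −1.
Repeated squaring mod 37: 29^2 = 841 ≡ 27; 29^4 ≡ 27² = 729 ≡ 26; 29^8 ≡ 26² = 676 ≡ 10; 29^16 ≡ 10² = 100 ≡ 26.
Since 18 = 16 + 2, 29^18 ≡ 26 · 27; multiplying out mod 37: 26·27 = 702 ≡ 36. Thus 29^18 ≡ 36 ≡ −1 (mod 37).
The value −1 means 29 is a non-residue modulo 37, so n² ≡ 29 (mod 37) is impossible.

There is no such integer.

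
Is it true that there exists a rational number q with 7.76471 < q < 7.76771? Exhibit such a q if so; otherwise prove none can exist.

Multiplying by 30: 30·7.76471 = 232.94130 and 30·7.76771 = 233.03130, so the integer 233 lies strictly between them.
Dividing back, 7.76471 < 233/30 < 7.76771, and 233/30 is rational.

q = 233/30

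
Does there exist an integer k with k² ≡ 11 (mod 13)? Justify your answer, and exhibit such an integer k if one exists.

Computing k² mod 13 for k = 0, 1, …, 6 (enough, by the symmetry k ↦ 13 − k) gives 0, 1, 4, 9, 3, 12, 10.
So the quadratic residues mod 13 are {0, 1, 3, 4, 9, 10, 12}, and 11 is not among them.
Hence no integer k has k² ≡ 11 (mod 13).

No such integer exists.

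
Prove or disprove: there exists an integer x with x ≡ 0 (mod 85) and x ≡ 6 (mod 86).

The moduli 85 and 86 are coprime, so by the Chinese Remainder Theorem a unique solution modulo 7310 exists.
Any solution of the first congruence is x = 0 + 85t; substituting into the second, 85t ≡ 6 − 0 ≡ 6 (mod 86).
To invert 85 modulo 86: 86 = 1·85 + 1, 85 = 85·1 + 0, and unwinding, 1 = 86 − 1·85. Thus 85⁻¹ ≡ -1 ≡ 85 (mod 86).
Multiplying by 85: t ≡ 85·6 = 510 ≡ 80 (mod 86).
With t = 80: x = 0 + 85·80 = 6800.
Verify: 6800 = 80·85 + 0 and 6800 = 79·86 + 6. ✓

x = 6800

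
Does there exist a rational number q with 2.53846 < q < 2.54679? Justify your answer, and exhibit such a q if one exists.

Multiplying by 11: 11·2.53846 = 27.92306 and 11·2.54679 = 28.01469, so the integer 28 lies strictly between them.
Hence 28/11 is a rational number with 2.53846 < 28/11 < 2.54679.

q = 28/11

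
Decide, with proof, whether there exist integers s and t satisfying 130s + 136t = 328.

Since gcd(130, 136) = 2 and 328 = 2·164, Bézout's identity guarantees a solution.
Dividing through by 2 reduces the equation to 65s + 68t = 164.
Euclidean algorithm: 68 = 1·65 + 3, 65 = 21·3 + 2, 3 = 1·2 + 1, 2 = 2·1 + 0.
Working back up the chain: 1 = 3 − 1·2 = 3 − (65 − 21·3) = −65 + 22·3 = −65 + 22·(68 − 1·65) = 22·68 − 23·65. So 65·(-23) + 68·22 = 1.
Scaling by 164 gives the particular solution (s, t) = (-3772, 3608).
The general solution is s = -3772 + 68k, t = 3608 − 65k; taking k = 56 gives the smaller pair s = 36, t = -32.
Indeed 130·36 + 136·(-32) = 4680 − 4352 = 328.

s = 36, t = -32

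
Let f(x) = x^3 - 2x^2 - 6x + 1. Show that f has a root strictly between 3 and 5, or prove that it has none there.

f(3) = -8 and f(5) = 46, which have opposite signs.
f is continuous everywhere (it is a polynomial), in particular on [3, 5].
By the Intermediate Value Theorem, f takes the value 0 somewhere in the open interval.

Such a root exists.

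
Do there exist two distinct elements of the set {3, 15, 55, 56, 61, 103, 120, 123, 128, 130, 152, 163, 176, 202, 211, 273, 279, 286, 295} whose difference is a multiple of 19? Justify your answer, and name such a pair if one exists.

There is no such pair.

Reduce each element modulo 19: 3↦3, 15↦15, 55↦17, 56↦18, 61↦4, 103↦8, 120↦6, 123↦9, 128↦14, 130↦16, 152↦0, 163↦11, 176↦5, 202↦12, 211↦2, 273↦7, 279↦13, 286↦1, 295↦10.
All 19 residues are distinct, so no two elements differ by a multiple of 19.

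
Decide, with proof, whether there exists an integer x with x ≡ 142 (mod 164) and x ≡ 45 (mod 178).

No, no such integer exists.

Both moduli are multiples of 2 = gcd(164, 178), so any solution would satisfy x ≡ 142 and x ≡ 45 modulo 2 simultaneously.
But 142 mod 2 = 0 while 45 mod 2 = 1, a contradiction.
Hence the system has no solution.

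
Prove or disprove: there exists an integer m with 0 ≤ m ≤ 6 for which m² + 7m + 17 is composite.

At m = 2: 2² + 7·2 + 17 = 35 = 5·7, which is composite.

m = 2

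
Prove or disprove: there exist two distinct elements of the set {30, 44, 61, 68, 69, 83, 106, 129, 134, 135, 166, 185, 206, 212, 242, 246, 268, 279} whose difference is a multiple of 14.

Yes: 30 and 44.

Reduce each element mod 14: 30↦2, 44↦2, 61↦5, 68↦12, 69↦13, 83↦13, 106↦8, 129↦3, 134↦8, 135↦9, 166↦12, 185↦3, 206↦10, 212↦2, 242↦4, 246↦8, 268↦2, 279↦13. The residue 2 repeats (at 30 and 44), and 44 − 30 = 14 = 1·14.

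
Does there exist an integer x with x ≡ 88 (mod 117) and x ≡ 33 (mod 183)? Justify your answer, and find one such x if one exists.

Reduce both congruences modulo 3, which divides 117 and 183: they say x ≡ 88 (mod 3) and x ≡ 33 (mod 3).
However 88 ≡ 1 and 33 ≡ 0 (mod 3), and 1 ≠ 0.
So no integer satisfies both congruences.

No such integer exists.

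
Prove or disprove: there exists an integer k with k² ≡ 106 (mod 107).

107 is prime, so by Euler's criterion 106 is a square mod 107 iff 106^((107−1)/2) = 106^53 ≡ 1 (mod 107).
Squaring successively (mod 107): 106^2 = 11236 ≡ 1; 106^4 ≡ 1² = 1 ≡ 1; 106^8 ≡ 1² = 1 ≡ 1; 106^16 ≡ 1² = 1 ≡ 1; 106^32 ≡ 1² = 1 ≡ 1.
Since 53 = 32 + 16 + 4 + 1, 106^53 ≡ 1 · 1 · 1 · 106; multiplying out mod 107: 1·1 = 1 ≡ 1, then 1·1 = 1 ≡ 1, then 1·106 = 106 ≡ 106. Thus 106^53 ≡ 106 ≡ −1 (mod 107).
By Euler's criterion 106 is a quadratic non-residue mod 107: no k satisfies k² ≡ 106 (mod 107).

No such integer exists.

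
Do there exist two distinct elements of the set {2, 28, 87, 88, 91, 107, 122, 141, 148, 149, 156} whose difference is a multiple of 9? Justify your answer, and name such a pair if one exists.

28 and 91 are such a pair.

Both 28 and 91 leave remainder 1 on division by 9; their difference 63 = 7·9 is a multiple of 9.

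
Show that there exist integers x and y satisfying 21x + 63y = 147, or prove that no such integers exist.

Since gcd(21, 63) = 21 and 147 = 21·7, Bézout's identity guarantees a solution.
Dividing through by 21 reduces the equation to 1x + 3y = 7.
The coefficient of x is 1, so setting y = 0 and x = 7 already solves it.
Shifting by a multiple of (3, −1) keeps it a solution: x = 7 − 2·3 = 1, y = 0 + 2·1 = 2.
Check: 21·1 + 63·2 = 21 + 126 = 147. ✓

x = 1, y = 2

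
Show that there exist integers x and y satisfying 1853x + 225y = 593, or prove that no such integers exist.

Since gcd(1853, 225) = 1, every integer is an integer combination of 1853 and 225.
Run the Euclidean algorithm on 1853 and 225: 1853 = 8·225 + 53, 225 = 4·53 + 13, 53 = 4·13 + 1, 13 = 13·1 + 0.
Working back up the chain: 1 = 53 − 4·13 = 53 − 4·(225 − 4·53) = −4·225 + 17·53 = −4·225 + 17·(1853 − 8·225) = 17·1853 − 140·225. So 1853·17 + 225·(-140) = 1.
Multiplying through by 593: x = 17·593 = 10081, y = (-140)·593 = -83020 is a solution.
Subtracting 44·225 from x and adding 44·1853 to y gives the tidier solution (181, -1488).
Check: 1853·181 + 225·(-1488) = 335393 − 334800 = 593. ✓

x = 181, y = -1488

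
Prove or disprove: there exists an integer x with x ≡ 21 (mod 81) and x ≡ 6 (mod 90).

Both moduli are multiples of 9 = gcd(81, 90), so any solution would satisfy x ≡ 21 and x ≡ 6 modulo 9 simultaneously.
But 21 mod 9 = 3 while 6 mod 9 = 6, a contradiction.
Hence the system has no solution.

No such integer exists.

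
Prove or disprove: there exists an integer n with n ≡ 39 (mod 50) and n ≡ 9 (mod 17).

n = 689

The moduli 50 and 17 are coprime, so by the Chinese Remainder Theorem a unique solution modulo 850 exists.
Any solution of the first congruence is n = 39 + 50t; substituting into the second, 50t ≡ 9 − 39 ≡ 4 (mod 17).
50 ≡ 16 (mod 17), so this reads 16t ≡ 4 (mod 17). Since 16·16 = 256 = 15·17 + 1, the inverse of 16 mod 17 is 16.
Therefore t ≡ 16·4 = 64 ≡ 13 (mod 17).
Taking t = 13 gives n = 39 + 50·13 = 689.
Verify: 689 = 13·50 + 39 and 689 = 40·17 + 9. ✓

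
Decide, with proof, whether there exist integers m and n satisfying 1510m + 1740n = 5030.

Every value of 1510m + 1740n is a multiple of gcd(1510, 1740) = 10; since 10 ∣ 5030, solutions exist.
Dividing through by 10 reduces the equation to 151m + 174n = 503.
Euclidean algorithm: 174 = 1·151 + 23, 151 = 6·23 + 13, 23 = 1·13 + 10, 13 = 1·10 + 3, 10 = 3·3 + 1, 3 = 3·1 + 0.
Unwinding: 1 = 10 − 3·3 = 10 − 3·(13 − 1·10) = −3·13 + 4·10 = −3·13 + 4·(23 − 1·13) = 4·23 − 7·13 = 4·23 − 7·(151 − 6·23) = −7·151 + 46·23 = −7·151 + 46·(174 − 1·151) = 46·174 − 53·151, i.e. 151·(-53) + 174·46 = 1.
Multiplying through by 503: m = (-53)·503 = -26659, n = 46·503 = 23138 is a solution.
Shifting by a multiple of (174, −151) keeps it a solution: m = -26659 + 154·174 = 137, n = 23138 − 154·151 = -116.
Check: 1510·137 + 1740·(-116) = 206870 − 201840 = 5030. ✓

m = 137, n = -116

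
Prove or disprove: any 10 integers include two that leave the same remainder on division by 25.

No, the set {31, 32, 33, 34, 35, 36, 37, 38, 39, 40} is a counterexample.

Consider the 10 integers 31, 32, …, 40. They lie in distinct residue classes modulo 25, since 10 ≤ 25.
So no two of them leave the same remainder on division by 25; the claim fails for this set.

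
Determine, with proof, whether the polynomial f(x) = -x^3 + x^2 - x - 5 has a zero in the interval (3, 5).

Evaluate at the endpoints: f(3) = -26, f(5) = -110 — same sign (negative).
f'(x) = -3x^2 + 2x - 1 has discriminant 2² − 4·(-3)·(-1) = -8 < 0, so f' has no real roots and is negative for every real x.
Hence f is strictly decreasing on ℝ, and in particular on [3, 5]. A strictly monotone function with same-sign endpoint values stays negative on the whole interval, so f has no zero in (3, 5).

No such root exists.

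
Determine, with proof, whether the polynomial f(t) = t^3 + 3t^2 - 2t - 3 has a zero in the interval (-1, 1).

Yes, f has a root in the interval.

f(-1) = 1 and f(1) = -1, which have opposite signs.
As a polynomial, f is continuous on every closed interval.
By the Intermediate Value Theorem f must vanish at some point of (-1, 1).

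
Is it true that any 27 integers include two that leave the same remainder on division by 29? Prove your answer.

Try 27 consecutive integers, 20, 21, …, 46. Their remainders mod 29 are 20, 21, 22, 23, 24, 25, 26, 27, 28, 0, 1, 2, 3, 4, 5, 6, 7, 8, 9, 10, 11, 12, 13, 14, 15, 16, 17 — pairwise different, as any 27 ≤ 29 consecutive integers have distinct residues.
So no two of them leave the same remainder on division by 29; the claim fails for this set.

No, the set {20, 21, 22, 23, 24, 25, 26, 27, 28, 29, 30, 31, 32, 33, 34, 35, 36, 37, 38, 39, 40, 41, 42, 43, 44, 45, 46} is a counterexample.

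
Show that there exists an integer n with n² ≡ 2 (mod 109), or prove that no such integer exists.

No such integer exists.

109 is prime, so by Euler's criterion 2 is a square mod 109 iff 2^((109−1)/2) = 2^54 ≡ 1 (mod 109).
Repeated squaring mod 109: 2^2 = 4 ≡ 4; 2^4 ≡ 4² = 16 ≡ 16; 2^8 ≡ 16² = 256 ≡ 38; 2^16 ≡ 38² = 1444 ≡ 27; 2^32 ≡ 27² = 729 ≡ 75.
Since 54 = 32 + 16 + 4 + 2, 2^54 ≡ 75 · 27 · 16 · 4; multiplying out mod 109: 75·27 = 2025 ≡ 63, then 63·16 = 1008 ≡ 27, then 27·4 = 108 ≡ 108. Thus 2^54 ≡ 108 ≡ −1 (mod 109).
By Euler's criterion 2 is a quadratic non-residue mod 109: no n satisfies n² ≡ 2 (mod 109).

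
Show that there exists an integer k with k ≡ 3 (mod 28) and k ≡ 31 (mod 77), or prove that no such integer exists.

gcd(28, 77) = 7. A simultaneous solution exists iff 3 ≡ 31 (mod 7); here 3 mod 7 = 3 = 31 mod 7, so it does.
Step through k = 3, 3 + 28, 3 + 2·28, …: the values 3, 31 reduce mod 77 to 3, 31. The value 31 hits 31.
Verify: 31 = 1·28 + 3 and 31 = 0·77 + 31. ✓

k = 31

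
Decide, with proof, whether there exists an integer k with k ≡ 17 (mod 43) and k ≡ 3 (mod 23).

k = 877

The moduli 43 and 23 are coprime, so by the Chinese Remainder Theorem a unique solution modulo 989 exists.
Write k = 17 + 43t and require 17 + 43t ≡ 3 (mod 23), i.e. 43t ≡ 9 (mod 23).
43 ≡ 20 (mod 23), so this reads 20t ≡ 9 (mod 23). To invert 20 modulo 23: 23 = 1·20 + 3, 20 = 6·3 + 2, 3 = 1·2 + 1, 2 = 2·1 + 0, and unwinding, 1 = 3 − 1·2 = 3 − (20 − 6·3) = −20 + 7·3 = −20 + 7·(23 − 1·20) = 7·23 − 8·20. Thus 20⁻¹ ≡ -8 ≡ 15 (mod 23).
Multiplying by 15: t ≡ 15·9 = 135 ≡ 20 (mod 23).
With t = 20: k = 17 + 43·20 = 877.
Check: 877 mod 43 = 17, 877 mod 23 = 3. ✓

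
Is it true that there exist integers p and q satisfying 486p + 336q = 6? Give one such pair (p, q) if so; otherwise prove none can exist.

Every value of 486p + 336q is a multiple of gcd(486, 336) = 6; since 6 ∣ 6, solutions exist.
Dividing through by 6 reduces the equation to 81p + 56q = 1.
Euclidean algorithm: 81 = 1·56 + 25, 56 = 2·25 + 6, 25 = 4·6 + 1, 6 = 6·1 + 0.
Unwinding: 1 = 25 − 4·6 = 25 − 4·(56 − 2·25) = −4·56 + 9·25 = −4·56 + 9·(81 − 1·56) = 9·81 − 13·56, i.e. 81·9 + 56·(-13) = 1.
So (p, q) = (9, -13) is a solution.
Check: 486·9 + 336·(-13) = 4374 − 4368 = 6. ✓

p = 9, q = -13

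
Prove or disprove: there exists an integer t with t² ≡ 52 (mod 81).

t = 32

Take t = 32. Then 32² = 1024 = 12·81 + 52, so 32² ≡ 52 (mod 81).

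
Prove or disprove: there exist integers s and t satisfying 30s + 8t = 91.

Both 30 and 8 are divisible by gcd(30, 8) = 2, hence so is any combination 30s + 8t.
But 91 is not a multiple of 2 (it leaves remainder 1).
So the equation is unsolvable over ℤ.

No, no such integers exist.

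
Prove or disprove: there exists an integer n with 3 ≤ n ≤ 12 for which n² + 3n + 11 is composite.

n = 9

At n = 9: 9² + 3·9 + 11 = 119 = 7·17, which is composite.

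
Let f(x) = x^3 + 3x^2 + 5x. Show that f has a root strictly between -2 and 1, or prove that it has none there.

f(-2) = -6 and f(1) = 9, which have opposite signs.
Since f is a polynomial it is continuous on [-2, 1].
By the Intermediate Value Theorem, f takes the value 0 somewhere in the open interval.

Yes, f has a root in the interval.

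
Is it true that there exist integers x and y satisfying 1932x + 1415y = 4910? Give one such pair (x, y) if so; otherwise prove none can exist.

1932 and 1415 are coprime, so 1932x + 1415y ranges over all of ℤ.
Euclidean algorithm: 1932 = 1·1415 + 517, 1415 = 2·517 + 381, 517 = 1·381 + 136, 381 = 2·136 + 109, 136 = 1·109 + 27, 109 = 4·27 + 1, 27 = 27·1 + 0.
Unwinding: 1 = 109 − 4·27 = 109 − 4·(136 − 1·109) = −4·136 + 5·109 = −4·136 + 5·(381 − 2·136) = 5·381 − 14·136 = 5·381 − 14·(517 − 1·381) = −14·517 + 19·381 = −14·517 + 19·(1415 − 2·517) = 19·1415 − 52·517 = 19·1415 − 52·(1932 − 1·1415) = −52·1932 + 71·1415, i.e. 1932·(-52) + 1415·71 = 1.
Multiplying through by 4910: x = (-52)·4910 = -255320, y = 71·4910 = 348610 is a solution.
Shifting by a multiple of (1415, −1932) keeps it a solution: x = -255320 + 181·1415 = 795, y = 348610 − 181·1932 = -1082.
Check: 1932·795 + 1415·(-1082) = 1535940 − 1531030 = 4910. ✓

x = 795, y = -1082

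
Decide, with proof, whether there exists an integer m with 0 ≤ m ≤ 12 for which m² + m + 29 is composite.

At m = 2: 2² + 2 + 29 = 35 = 5·7, which is composite.

m = 2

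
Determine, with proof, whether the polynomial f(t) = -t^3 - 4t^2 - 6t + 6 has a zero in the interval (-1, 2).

f(-1) = 9 and f(2) = -30, which have opposite signs.
Since f is a polynomial it is continuous on [-1, 2].
By the Intermediate Value Theorem, f takes the value 0 somewhere in the open interval.

Such a root exists.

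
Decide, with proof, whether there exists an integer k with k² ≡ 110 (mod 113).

No such integer exists.

113 is prime, so by Euler's criterion 110 is a square mod 113 iff 110^((113−1)/2) = 110^56 ≡ 1 (mod 113).
Repeated squaring mod 113: 110^2 = 12100 ≡ 9; 110^4 ≡ 9² = 81 ≡ 81; 110^8 ≡ 81² = 6561 ≡ 7; 110^16 ≡ 7² = 49 ≡ 49; 110^32 ≡ 49² = 2401 ≡ 28.
Since 56 = 32 + 16 + 8, 110^56 ≡ 28 · 49 · 7; multiplying out mod 113: 28·49 = 1372 ≡ 16, then 16·7 = 112 ≡ 112. Thus 110^56 ≡ 112 ≡ −1 (mod 113).
The value −1 means 110 is a non-residue modulo 113, so k² ≡ 110 (mod 113) is impossible.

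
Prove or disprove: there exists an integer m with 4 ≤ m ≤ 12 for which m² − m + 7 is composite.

At m = 5: 5² − 5 + 7 = 27 = 3·9, which is composite.

m = 5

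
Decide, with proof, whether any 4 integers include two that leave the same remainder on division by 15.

No; for instance {28, 29, 30, 31} is a counterexample.

Take the 4 consecutive integers 28, 29, 30, 31: their residues mod 15 are all distinct because 4 ≤ 15.
So no two of them leave the same remainder on division by 15; the claim fails for this set.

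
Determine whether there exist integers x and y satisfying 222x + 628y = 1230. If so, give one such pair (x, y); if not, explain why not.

Every value of 222x + 628y is a multiple of gcd(222, 628) = 2; since 2 ∣ 1230, solutions exist.
Dividing through by 2 reduces the equation to 111x + 314y = 615.
Run the Euclidean algorithm on 314 and 111: 314 = 2·111 + 92, 111 = 1·92 + 19, 92 = 4·19 + 16, 19 = 1·16 + 3, 16 = 5·3 + 1, 3 = 3·1 + 0.
Unwinding: 1 = 16 − 5·3 = 16 − 5·(19 − 1·16) = −5·19 + 6·16 = −5·19 + 6·(92 − 4·19) = 6·92 − 29·19 = 6·92 − 29·(111 − 1·92) = −29·111 + 35·92 = −29·111 + 35·(314 − 2·111) = 35·314 − 99·111, i.e. 111·(-99) + 314·35 = 1.
Times 615: 111·(-60885) + 314·21525 = 615, so (-60885, 21525) solves it.
Adding 194·314 to x and subtracting 194·111 from y gives the tidier solution (31, -9).
Indeed 222·31 + 628·(-9) = 6882 − 5652 = 1230.

x = 31, y = -9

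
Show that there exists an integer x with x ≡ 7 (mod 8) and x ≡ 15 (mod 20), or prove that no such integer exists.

The moduli are not coprime: gcd(8, 20) = 4. Compatibility requires 4 ∣ (15 − 7) = 8, which holds, so solutions exist.
The integers ≡ 7 (mod 8) are 7, 15, …; their remainders mod 20 are 7, 15, so x = 15 is the first that is ≡ 15 (mod 20).
Verify: 15 = 1·8 + 7 and 15 = 0·20 + 15. ✓

x = 15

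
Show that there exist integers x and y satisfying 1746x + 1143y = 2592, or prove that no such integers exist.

x = 46, y = -68

gcd(1746, 1143) = 9, and 9 divides 2592, so integer solutions exist.
Dividing through by 9 reduces the equation to 194x + 127y = 288.
Run the Euclidean algorithm on 194 and 127: 194 = 1·127 + 67, 127 = 1·67 + 60, 67 = 1·60 + 7, 60 = 8·7 + 4, 7 = 1·4 + 3, 4 = 1·3 + 1, 3 = 3·1 + 0.
Back-substituting, 1 = 4 − 1·3 = 4 − (7 − 1·4) = −7 + 2·4 = −7 + 2·(60 − 8·7) = 2·60 − 17·7 = 2·60 − 17·(67 − 1·60) = −17·67 + 19·60 = −17·67 + 19·(127 − 1·67) = 19·127 − 36·67 = 19·127 − 36·(194 − 1·127) = −36·194 + 55·127; that is, 194·(-36) + 127·55 = 1.
Multiplying through by 288: x = (-36)·288 = -10368, y = 55·288 = 15840 is a solution.
Shifting by a multiple of (127, −194) keeps it a solution: x = -10368 + 82·127 = 46, y = 15840 − 82·194 = -68.
Indeed 1746·46 + 1143·(-68) = 80316 − 77724 = 2592.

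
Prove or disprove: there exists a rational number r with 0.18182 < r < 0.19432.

r = 3/16

Look for a denominator N such that an integer falls strictly between N·0.18182 and N·0.19432. N = 16 works: 16·0.18182 = 2.90912 < 3 < 3.10912 = 16·0.19432.
Hence 3/16 is a rational number with 0.18182 < 3/16 < 0.19432.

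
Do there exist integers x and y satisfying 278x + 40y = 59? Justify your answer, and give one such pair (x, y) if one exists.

No such integers exist.

Both 278 and 40 are divisible by gcd(278, 40) = 2, hence so is any combination 278x + 40y.
But 59 is not a multiple of 2 (it leaves remainder 1).
So the equation is unsolvable over ℤ.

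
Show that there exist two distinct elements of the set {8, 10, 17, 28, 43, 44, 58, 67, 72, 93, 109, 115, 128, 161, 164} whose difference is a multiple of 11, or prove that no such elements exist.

Both 10 and 43 leave remainder 10 on division by 11; their difference 33 = 3·11 is a multiple of 11.

10 and 43 are such a pair.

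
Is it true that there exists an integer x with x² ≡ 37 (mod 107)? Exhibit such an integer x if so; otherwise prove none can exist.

x = 95

x = 95 works: 95² = 9025, and 9025 − 37 = 8988 = 84·107.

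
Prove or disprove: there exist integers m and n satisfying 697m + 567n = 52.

Since gcd(697, 567) = 1, every integer is an integer combination of 697 and 567.
Euclidean algorithm: 697 = 1·567 + 130, 567 = 4·130 + 47, 130 = 2·47 + 36, 47 = 1·36 + 11, 36 = 3·11 + 3, 11 = 3·3 + 2, 3 = 1·2 + 1, 2 = 2·1 + 0.
Working back up the chain: 1 = 3 − 1·2 = 3 − (11 − 3·3) = −11 + 4·3 = −11 + 4·(36 − 3·11) = 4·36 − 13·11 = 4·36 − 13·(47 − 1·36) = −13·47 + 17·36 = −13·47 + 17·(130 − 2·47) = 17·130 − 47·47 = 17·130 − 47·(567 − 4·130) = −47·567 + 205·130 = −47·567 + 205·(697 − 1·567) = 205·697 − 252·567. So 697·205 + 567·(-252) = 1.
Multiplying through by 52: m = 205·52 = 10660, n = (-252)·52 = -13104 is a solution.
The general solution is m = 10660 + 567k, n = -13104 − 697k; taking k = -18 gives the smaller pair m = 454, n = -558.
Indeed 697·454 + 567·(-558) = 316438 − 316386 = 52.

m = 454, n = -558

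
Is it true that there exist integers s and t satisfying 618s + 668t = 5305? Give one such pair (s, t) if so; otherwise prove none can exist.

There are no such integers.

gcd(618, 668) = 2, so every integer of the form 618s + 668t is a multiple of 2.
But 5305 = 2·2652 + 1, so 2 ∤ 5305.
Therefore 618s + 668t = 5305 has no solution in integers.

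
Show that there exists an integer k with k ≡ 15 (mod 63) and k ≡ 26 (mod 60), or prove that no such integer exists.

No such integer exists.

Both moduli are multiples of 3 = gcd(63, 60), so any solution would satisfy k ≡ 15 and k ≡ 26 modulo 3 simultaneously.
But 15 mod 3 = 0 while 26 mod 3 = 2, a contradiction.
Therefore no such k exists.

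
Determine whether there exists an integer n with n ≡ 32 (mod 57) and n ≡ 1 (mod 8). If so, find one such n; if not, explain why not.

The moduli 57 and 8 are coprime, so by the Chinese Remainder Theorem a unique solution modulo 456 exists.
Write n = 32 + 57t and require 32 + 57t ≡ 1 (mod 8), i.e. 57t ≡ 1 (mod 8).
57 ≡ 1 (mod 8), so this reads 1t ≡ 1 (mod 8). So t ≡ 1 (mod 8).
With t = 1: n = 32 + 57·1 = 89.
Indeed 89 ≡ 32 (mod 57) and 89 ≡ 1 (mod 8).

n = 89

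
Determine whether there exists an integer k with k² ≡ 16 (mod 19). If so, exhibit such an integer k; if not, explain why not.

Take k = 15. Then 15² = 225 = 11·19 + 16, so 15² ≡ 16 (mod 19).

k = 15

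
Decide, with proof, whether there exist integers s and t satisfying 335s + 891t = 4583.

s = 19, t = -2

335 and 891 are coprime, so 335s + 891t ranges over all of ℤ.
Dividing repeatedly: 891 = 2·335 + 221, 335 = 1·221 + 114, 221 = 1·114 + 107, 114 = 1·107 + 7, 107 = 15·7 + 2, 7 = 3·2 + 1, 2 = 2·1 + 0.
Unwinding: 1 = 7 − 3·2 = 7 − 3·(107 − 15·7) = −3·107 + 46·7 = −3·107 + 46·(114 − 1·107) = 46·114 − 49·107 = 46·114 − 49·(221 − 1·114) = −49·221 + 95·114 = −49·221 + 95·(335 − 1·221) = 95·335 − 144·221 = 95·335 − 144·(891 − 2·335) = −144·891 + 383·335, i.e. 335·383 + 891·(-144) = 1.
Multiplying through by 4583: s = 383·4583 = 1755289, t = (-144)·4583 = -659952 is a solution.
Subtracting 1970·891 from s and adding 1970·335 to t gives the tidier solution (19, -2).
Indeed 335·19 + 891·(-2) = 6365 − 1782 = 4583.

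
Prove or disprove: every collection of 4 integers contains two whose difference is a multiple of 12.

No, the set {37, 38, 39, 40} is a counterexample.

Try 4 consecutive integers, 37, 38, 39, 40. Their remainders mod 12 are 1, 2, 3, 4 — pairwise different, as any 4 ≤ 12 consecutive integers have distinct residues.
The differences between them range over 1, …, 3, none of which is divisible by 12.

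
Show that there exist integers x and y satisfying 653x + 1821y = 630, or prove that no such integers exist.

Since gcd(653, 1821) = 1, every integer is an integer combination of 653 and 1821.
Dividing repeatedly: 1821 = 2·653 + 515, 653 = 1·515 + 138, 515 = 3·138 + 101, 138 = 1·101 + 37, 101 = 2·37 + 27, 37 = 1·27 + 10, 27 = 2·10 + 7, 10 = 1·7 + 3, 7 = 2·3 + 1, 3 = 3·1 + 0.
Unwinding: 1 = 7 − 2·3 = 7 − 2·(10 − 1·7) = −2·10 + 3·7 = −2·10 + 3·(27 − 2·10) = 3·27 − 8·10 = 3·27 − 8·(37 − 1·27) = −8·37 + 11·27 = −8·37 + 11·(101 − 2·37) = 11·101 − 30·37 = 11·101 − 30·(138 − 1·101) = −30·138 + 41·101 = −30·138 + 41·(515 − 3·138) = 41·515 − 153·138 = 41·515 − 153·(653 − 1·515) = −153·653 + 194·515 = −153·653 + 194·(1821 − 2·653) = 194·1821 − 541·653, i.e. 653·(-541) + 1821·194 = 1.
Times 630: 653·(-340830) + 1821·122220 = 630, so (-340830, 122220) solves it.
The general solution is x = -340830 + 1821k, y = 122220 − 653k; taking k = 188 gives the smaller pair x = 1518, y = -544.
Indeed 653·1518 + 1821·(-544) = 991254 − 990624 = 630.

x = 1518, y = -544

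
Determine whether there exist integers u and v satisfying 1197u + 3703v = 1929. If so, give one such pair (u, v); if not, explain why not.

There are no such integers.

gcd(1197, 3703) = 7, so every integer of the form 1197u + 3703v is a multiple of 7.
However 1929 leaves remainder 4 on division by 7.
So the equation is unsolvable over ℤ.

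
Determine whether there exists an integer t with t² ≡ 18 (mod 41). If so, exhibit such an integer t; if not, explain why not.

Take t = 10. Then 10² = 100 = 2·41 + 18, so 10² ≡ 18 (mod 41).

t = 10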